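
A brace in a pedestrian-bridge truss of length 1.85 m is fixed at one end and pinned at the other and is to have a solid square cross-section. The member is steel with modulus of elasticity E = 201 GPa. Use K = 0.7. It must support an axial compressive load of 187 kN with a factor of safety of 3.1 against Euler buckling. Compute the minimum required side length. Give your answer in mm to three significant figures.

a ≈ 49.2 mm

Required P_cr = n·P = 3.1 × 187 = 579.7 kN
L_e = K·L = 0.7 × 1.85 = 1.295 m
Required I = P_cr·L_e²/(π²E) = 5.797×10^5 × 1.295² / (π² × 2.01×10^11) = 4.901×10^-7 m⁴
I_req = 4.901×10^5 mm⁴
Solid square: I = a⁴/12  ⇒  a = (12I)^(1/4) = (12×4.901×10^5)^(1/4) = 49.2 mm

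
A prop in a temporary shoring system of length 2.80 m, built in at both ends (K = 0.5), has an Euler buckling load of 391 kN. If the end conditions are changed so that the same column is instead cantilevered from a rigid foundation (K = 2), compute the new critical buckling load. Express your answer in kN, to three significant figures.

P_cr ∝ 1/K², so P_cr,new = P_cr,old × (K_old/K_new)² = 391 × (0.5/2)²
= 391 × 0.06250 = 24.4 kN

P_cr ≈ 24.4 kN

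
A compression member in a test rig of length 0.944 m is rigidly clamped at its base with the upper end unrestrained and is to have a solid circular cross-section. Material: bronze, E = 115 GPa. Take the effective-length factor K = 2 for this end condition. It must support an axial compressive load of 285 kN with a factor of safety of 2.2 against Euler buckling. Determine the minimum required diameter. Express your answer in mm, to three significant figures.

Required P_cr = n·P = 2.2 × 285 = 627.0 kN
L_e = K·L = 2 × 0.944 = 1.888 m
Required I = P_cr·L_e²/(π²E) = 6.270×10^5 × 1.888² / (π² × 1.15×10^11) = 1.969×10^-6 m⁴
I_req = 1.969×10^6 mm⁴
Solid circle: I = πd⁴/64  ⇒  d = (64I/π)^(1/4) = (64×1.969×10^6/π)^(1/4) = 79.6 mm

d ≈ 79.6 mm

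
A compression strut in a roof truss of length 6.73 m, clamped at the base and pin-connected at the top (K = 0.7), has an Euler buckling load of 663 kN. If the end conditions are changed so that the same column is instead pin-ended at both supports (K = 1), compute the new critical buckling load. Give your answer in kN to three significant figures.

P_cr ∝ 1/K², so P_cr,new = P_cr,old × (K_old/K_new)² = 663 × (0.7/1)²
= 663 × 0.4900 = 325 kN

P_cr ≈ 325 kN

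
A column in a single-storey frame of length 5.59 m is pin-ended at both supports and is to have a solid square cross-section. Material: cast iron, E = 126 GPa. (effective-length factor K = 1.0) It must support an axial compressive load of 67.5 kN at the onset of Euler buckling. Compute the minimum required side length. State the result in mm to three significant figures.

L_e = K·L = 1 × 5.59 = 5.590 m
Required I = P_cr·L_e²/(π²E) = 6.750×10^4 × 5.590² / (π² × 1.26×10^11) = 1.696×10^-6 m⁴
I_req = 1.696×10^6 mm⁴
Solid square: I = a⁴/12  ⇒  a = (12I)^(1/4) = (12×1.696×10^6)^(1/4) = 67.2 mm

a ≈ 67.2 mm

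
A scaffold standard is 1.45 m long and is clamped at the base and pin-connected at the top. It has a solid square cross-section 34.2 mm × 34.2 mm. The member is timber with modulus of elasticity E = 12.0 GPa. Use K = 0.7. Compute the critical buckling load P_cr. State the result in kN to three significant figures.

P_cr ≈ 13.1 kN

I = a⁴/12 = 34.2⁴/12 = 1.140×10^5 mm⁴
I = 1.140×10^5 mm⁴ = 1.140×10^-7 m⁴
Effective length L_e = K·L = 0.7 × 1.45 = 1.015 m
P_cr = π²EI / L_e² = π² × 12.0×10⁹ × 1.140×10^-7 / 1.015² = 1.311×10^4 N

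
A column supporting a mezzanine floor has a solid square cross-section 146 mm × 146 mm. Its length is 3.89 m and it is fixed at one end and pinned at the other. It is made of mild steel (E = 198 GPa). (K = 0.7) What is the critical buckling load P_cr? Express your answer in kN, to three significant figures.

P_cr ≈ 9980 kN

I = a⁴/12 = 146⁴/12 = 3.786×10^7 mm⁴
I = 3.786×10^7 mm⁴ = 3.786×10^-5 m⁴
Effective length L_e = K·L = 0.7 × 3.89 = 2.723 m
P_cr = π²EI / L_e² = π² × 198×10⁹ × 3.786×10^-5 / 2.723² = 9.979×10^6 N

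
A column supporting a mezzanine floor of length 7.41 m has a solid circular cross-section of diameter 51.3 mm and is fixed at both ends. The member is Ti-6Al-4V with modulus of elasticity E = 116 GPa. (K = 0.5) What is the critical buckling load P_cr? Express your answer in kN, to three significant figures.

P_cr ≈ 28.4 kN

I = πd⁴/64 = π×51.3⁴/64 = 3.400×10^5 mm⁴
I = 3.400×10^5 mm⁴ = 3.400×10^-7 m⁴
Effective length L_e = K·L = 0.5 × 7.41 = 3.705 m
P_cr = π²EI / L_e² = π² × 116×10⁹ × 3.400×10^-7 / 3.705² = 2.835×10^4 N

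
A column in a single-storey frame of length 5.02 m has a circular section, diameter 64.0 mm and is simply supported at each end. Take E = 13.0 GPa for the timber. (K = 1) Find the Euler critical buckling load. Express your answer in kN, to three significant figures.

P_cr ≈ 4.19 kN

I = πd⁴/64 = π×64.0⁴/64 = 8.235×10^5 mm⁴
I = 8.235×10^5 mm⁴ = 8.235×10^-7 m⁴
Effective length L_e = K·L = 1 × 5.02 = 5.020 m
P_cr = π²EI / L_e² = π² × 13.0×10⁹ × 8.235×10^-7 / 5.020² = 4.193×10^3 N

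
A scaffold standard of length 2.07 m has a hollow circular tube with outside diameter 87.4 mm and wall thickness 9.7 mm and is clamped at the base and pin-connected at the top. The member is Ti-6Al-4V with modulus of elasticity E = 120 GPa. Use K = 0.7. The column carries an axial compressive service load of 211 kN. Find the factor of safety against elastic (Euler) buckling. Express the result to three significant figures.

n ≈ 4.85

Inner diameter d_i = 87.4 − 2×9.7 = 68.00 mm
I = π(d_o⁴ − d_i⁴)/64 = π(87.4⁴ − 68.00⁴)/64 = 1.815×10^6 mm⁴
I = 1.815×10^6 mm⁴ = 1.815×10^-6 m⁴
Effective length L_e = K·L = 0.7 × 2.07 = 1.449 m
P_cr = π²EI / L_e² = π² × 120×10⁹ × 1.815×10^-6 / 1.449² = 1.024×10^6 N
Factor of safety n = P_cr / P = 1023.7 / 211 = 4.85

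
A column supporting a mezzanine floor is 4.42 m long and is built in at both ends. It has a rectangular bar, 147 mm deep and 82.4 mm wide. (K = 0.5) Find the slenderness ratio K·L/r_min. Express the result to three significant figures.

For a rectangle r_min = b/√12 = 82.4/√12 = 23.79 mm
L_e = K·L = 0.5 × 4.42 m = 2.210 m = 2210.0 mm
λ = L_e / r_min = 2210.0 / 23.79 = 92.9

λ ≈ 92.9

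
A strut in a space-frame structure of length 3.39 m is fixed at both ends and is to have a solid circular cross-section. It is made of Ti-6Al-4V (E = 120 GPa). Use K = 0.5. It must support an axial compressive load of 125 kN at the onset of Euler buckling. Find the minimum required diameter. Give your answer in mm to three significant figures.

L_e = K·L = 0.5 × 3.39 = 1.695 m
Required I = P_cr·L_e²/(π²E) = 1.250×10^5 × 1.695² / (π² × 1.20×10^11) = 3.032×10^-7 m⁴
I_req = 3.032×10^5 mm⁴
Solid circle: I = πd⁴/64  ⇒  d = (64I/π)^(1/4) = (64×3.032×10^5/π)^(1/4) = 49.9 mm

d ≈ 49.9 mm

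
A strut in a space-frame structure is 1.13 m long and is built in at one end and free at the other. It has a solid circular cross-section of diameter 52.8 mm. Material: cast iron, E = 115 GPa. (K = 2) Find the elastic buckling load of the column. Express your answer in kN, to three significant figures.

P_cr ≈ 84.8 kN

I = πd⁴/64 = π×52.8⁴/64 = 3.815×10^5 mm⁴
I = 3.815×10^5 mm⁴ = 3.815×10^-7 m⁴
Effective length L_e = K·L = 2 × 1.13 = 2.260 m
P_cr = π²EI / L_e² = π² × 115×10⁹ × 3.815×10^-7 / 2.260² = 8.478×10^4 N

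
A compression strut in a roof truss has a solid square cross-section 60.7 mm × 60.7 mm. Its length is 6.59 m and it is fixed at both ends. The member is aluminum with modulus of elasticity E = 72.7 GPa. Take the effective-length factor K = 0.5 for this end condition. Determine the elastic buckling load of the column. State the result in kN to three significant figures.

I = a⁴/12 = 60.7⁴/12 = 1.131×10^6 mm⁴
I = 1.131×10^6 mm⁴ = 1.131×10^-6 m⁴
Effective length L_e = K·L = 0.5 × 6.59 = 3.295 m
P_cr = π²EI / L_e² = π² × 72.7×10⁹ × 1.131×10^-6 / 3.295² = 7.476×10^4 N

P_cr ≈ 74.8 kN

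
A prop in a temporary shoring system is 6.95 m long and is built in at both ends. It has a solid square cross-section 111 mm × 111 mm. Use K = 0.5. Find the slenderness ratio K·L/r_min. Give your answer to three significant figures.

λ ≈ 108

I = a⁴/12 = 111⁴/12 = 1.265×10^7 mm⁴
A = 1.232×10^4 mm²;  r_min = √(I/A) = √(1.265×10^7/1.232×10^4) = 32.04 mm
L_e = K·L = 0.5 × 6.95 m = 3.475 m = 3475.0 mm
λ = L_e / r_min = 3475.0 / 32.04 = 108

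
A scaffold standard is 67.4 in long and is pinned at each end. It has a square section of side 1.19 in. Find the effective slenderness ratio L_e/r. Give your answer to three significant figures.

For a square r = a/√12 = 1.19/√12 = 0.3435 in
L_e = K·L = 1 × 67.4 = 67.40 in
λ = L_e / r_min = 67.400 / 0.3435 = 196

λ ≈ 196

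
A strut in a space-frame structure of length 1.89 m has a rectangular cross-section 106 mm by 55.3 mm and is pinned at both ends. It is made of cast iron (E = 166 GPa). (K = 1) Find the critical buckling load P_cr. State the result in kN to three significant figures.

Buckling occurs about the weak axis: I_min = h·b³/12 with b = 55.3 mm (the shorter side).
I_min = 106×55.3³/12 = 1.494×10^6 mm⁴
I = 1.494×10^6 mm⁴ = 1.494×10^-6 m⁴
Effective length L_e = K·L = 1 × 1.89 = 1.890 m
P_cr = π²EI / L_e² = π² × 166×10⁹ × 1.494×10^-6 / 1.890² = 6.851×10^5 N

P_cr ≈ 685 kN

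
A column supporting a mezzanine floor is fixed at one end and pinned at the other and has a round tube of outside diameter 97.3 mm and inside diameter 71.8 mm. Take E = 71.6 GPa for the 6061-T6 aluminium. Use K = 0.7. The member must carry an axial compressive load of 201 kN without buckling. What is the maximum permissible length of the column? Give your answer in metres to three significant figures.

L_max ≈ 4.71 m

d_o = 97.3 mm, d_i = 71.8 mm
I = π(d_o⁴ − d_i⁴)/64 = π(97.3⁴ − 71.80⁴)/64 = 3.095×10^6 mm⁴
I = 3.095×10^-6 m⁴
At the buckling limit P_cr = P = 2.010×10^5 N
From P_cr = π²EI/(K·L)²:  L = (1/K)·√(π²EI/P_cr) = (1/0.7)·√(π²×7.16×10^10×3.095×10^-6/2.010×10^5)
L = 4.71 m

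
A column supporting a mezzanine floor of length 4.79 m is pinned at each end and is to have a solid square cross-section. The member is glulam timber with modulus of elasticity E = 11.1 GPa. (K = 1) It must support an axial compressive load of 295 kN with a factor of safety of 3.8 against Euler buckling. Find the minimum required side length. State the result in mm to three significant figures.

Required P_cr = n·P = 3.8 × 295 = 1121 kN
L_e = K·L = 1 × 4.79 = 4.790 m
Required I = P_cr·L_e²/(π²E) = 1.121×10^6 × 4.790² / (π² × 1.11×10^10) = 2.348×10^-4 m⁴
I_req = 2.348×10^8 mm⁴
Solid square: I = a⁴/12  ⇒  a = (12I)^(1/4) = (12×2.348×10^8)^(1/4) = 230 mm

a ≈ 230 mm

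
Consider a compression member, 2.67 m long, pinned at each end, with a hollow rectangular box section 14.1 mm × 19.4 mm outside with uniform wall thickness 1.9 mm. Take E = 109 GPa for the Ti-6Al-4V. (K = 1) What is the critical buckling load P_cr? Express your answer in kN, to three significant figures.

P_cr ≈ 0.470 kN

Inner dimensions: h_i = 19.4 − 2×1.9 = 15.60 mm, b_i = 14.1 − 2×1.9 = 10.30 mm
Weak-axis I_min = (h_o·b_o³ − h_i·b_i³)/12 with b_o = 14.1, b_i = 10.30 mm (shorter outer/inner sides).
I_min = (19.4×14.1³ − 15.60×10.30³)/12 = 3.111×10^3 mm⁴
I = 3.111×10^3 mm⁴ = 3.111×10^-9 m⁴
Effective length L_e = K·L = 1 × 2.67 = 2.670 m
P_cr = π²EI / L_e² = π² × 109×10⁹ × 3.111×10^-9 / 2.670² = 469.5 N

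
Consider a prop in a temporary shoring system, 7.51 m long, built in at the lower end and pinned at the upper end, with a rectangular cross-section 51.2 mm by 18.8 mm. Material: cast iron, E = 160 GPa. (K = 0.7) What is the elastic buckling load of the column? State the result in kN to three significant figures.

Buckling occurs about the weak axis: I_min = h·b³/12 with b = 18.8 mm (the shorter side).
I_min = 51.2×18.8³/12 = 2.835×10^4 mm⁴
I = 2.835×10^4 mm⁴ = 2.835×10^-8 m⁴
Effective length L_e = K·L = 0.7 × 7.51 = 5.257 m
P_cr = π²EI / L_e² = π² × 160×10⁹ × 2.835×10^-8 / 5.257² = 1.620×10^3 N

P_cr ≈ 1.62 kN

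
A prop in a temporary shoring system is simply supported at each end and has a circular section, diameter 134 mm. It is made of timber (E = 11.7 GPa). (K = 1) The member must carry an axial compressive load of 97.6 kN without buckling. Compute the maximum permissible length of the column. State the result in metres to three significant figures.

I = πd⁴/64 = π×134⁴/64 = 1.583×10^7 mm⁴
I = 1.583×10^-5 m⁴
At the buckling limit P_cr = P = 9.760×10^4 N
From P_cr = π²EI/(K·L)²:  L = (1/K)·√(π²EI/P_cr) = (1/1)·√(π²×1.17×10^10×1.583×10^-5/9.760×10^4)
L = 4.33 m

L_max ≈ 4.33 m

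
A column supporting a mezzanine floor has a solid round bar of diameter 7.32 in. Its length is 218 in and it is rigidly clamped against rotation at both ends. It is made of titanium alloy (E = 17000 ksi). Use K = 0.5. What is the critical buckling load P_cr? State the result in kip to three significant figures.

I = πd⁴/64 = π×7.32⁴/64 = 140.9 in⁴
Effective length L_e = K·L = 0.5 × 218 = 109.0 in
P_cr = π²EI / L_e² = π² × 17000×10³ × 140.9 / 109.0² = 1.990×10^6 lb

P_cr ≈ 1990 kip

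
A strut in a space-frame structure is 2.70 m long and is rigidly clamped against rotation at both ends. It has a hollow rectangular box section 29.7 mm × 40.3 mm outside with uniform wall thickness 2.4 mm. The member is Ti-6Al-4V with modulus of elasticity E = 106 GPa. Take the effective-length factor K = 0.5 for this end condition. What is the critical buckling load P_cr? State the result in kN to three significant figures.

P_cr ≈ 24.3 kN

Inner dimensions: h_i = 40.3 − 2×2.4 = 35.50 mm, b_i = 29.7 − 2×2.4 = 24.90 mm
Weak-axis I_min = (h_o·b_o³ − h_i·b_i³)/12 with b_o = 29.7, b_i = 24.90 mm (shorter outer/inner sides).
I_min = (40.3×29.7³ − 35.50×24.90³)/12 = 4.231×10^4 mm⁴
I = 4.231×10^4 mm⁴ = 4.231×10^-8 m⁴
Effective length L_e = K·L = 0.5 × 2.70 = 1.350 m
P_cr = π²EI / L_e² = π² × 106×10⁹ × 4.231×10^-8 / 1.350² = 2.429×10^4 N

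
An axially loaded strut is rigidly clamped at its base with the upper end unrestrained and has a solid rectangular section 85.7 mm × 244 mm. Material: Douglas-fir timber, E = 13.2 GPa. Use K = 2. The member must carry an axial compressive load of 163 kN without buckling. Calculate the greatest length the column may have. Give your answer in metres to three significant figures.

Buckling occurs about the weak axis: I_min = h·b³/12 with b = 85.7 mm (the shorter side).
I_min = 244×85.7³/12 = 1.280×10^7 mm⁴
I = 1.280×10^-5 m⁴
At the buckling limit P_cr = P = 1.630×10^5 N
From P_cr = π²EI/(K·L)²:  L = (1/K)·√(π²EI/P_cr) = (1/2)·√(π²×1.32×10^10×1.280×10^-5/1.630×10^5)
L = 1.60 m

L_max ≈ 1.60 m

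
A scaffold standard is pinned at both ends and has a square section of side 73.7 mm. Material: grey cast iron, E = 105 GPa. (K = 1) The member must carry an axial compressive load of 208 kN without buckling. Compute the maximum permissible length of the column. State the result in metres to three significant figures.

L_max ≈ 3.50 m

I = a⁴/12 = 73.7⁴/12 = 2.459×10^6 mm⁴
I = 2.459×10^-6 m⁴
At the buckling limit P_cr = P = 2.080×10^5 N
From P_cr = π²EI/(K·L)²:  L = (1/K)·√(π²EI/P_cr) = (1/1)·√(π²×1.05×10^11×2.459×10^-6/2.080×10^5)
L = 3.50 m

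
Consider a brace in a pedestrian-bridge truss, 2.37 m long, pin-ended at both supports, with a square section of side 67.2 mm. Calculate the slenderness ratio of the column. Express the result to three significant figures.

For a square r = a/√12 = 67.2/√12 = 19.40 mm
L_e = K·L = 1 × 2.37 m = 2.370 m = 2370.0 mm
λ = L_e / r_min = 2370.0 / 19.40 = 122

λ ≈ 122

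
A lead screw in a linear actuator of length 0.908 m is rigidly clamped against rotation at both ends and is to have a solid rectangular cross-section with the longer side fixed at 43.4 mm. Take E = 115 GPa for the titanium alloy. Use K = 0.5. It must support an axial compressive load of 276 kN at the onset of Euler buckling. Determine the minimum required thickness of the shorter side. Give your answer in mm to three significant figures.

b ≈ 24.0 mm

L_e = K·L = 0.5 × 0.908 = 0.4540 m
Required I = P_cr·L_e²/(π²E) = 2.760×10^5 × 0.4540² / (π² × 1.15×10^11) = 5.012×10^-8 m⁴
I_req = 5.012×10^4 mm⁴
Rectangle, weak axis: I_min = h·b³/12 with h = 43.4 mm fixed  ⇒  b = (12I/h)^(1/3) = 24.0 mm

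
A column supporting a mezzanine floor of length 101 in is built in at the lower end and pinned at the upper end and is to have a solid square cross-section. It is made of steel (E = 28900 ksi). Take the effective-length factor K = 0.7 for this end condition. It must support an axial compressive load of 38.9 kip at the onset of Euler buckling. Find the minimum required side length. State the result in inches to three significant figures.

a ≈ 1.69 in

L_e = K·L = 0.7 × 101 = 70.70 in
Required I = P_cr·L_e²/(π²E) = 3.890×10^4 × 70.70² / (π² × 2.89×10^7) = 0.6817 in⁴
Solid square: I = a⁴/12  ⇒  a = (12I)^(1/4) = (12×0.6817)^(1/4) = 1.69 in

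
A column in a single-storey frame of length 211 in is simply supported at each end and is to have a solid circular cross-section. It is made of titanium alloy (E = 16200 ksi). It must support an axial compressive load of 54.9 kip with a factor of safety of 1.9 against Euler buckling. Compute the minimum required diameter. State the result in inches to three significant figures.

d ≈ 4.93 in

Required P_cr = n·P = 1.9 × 54.9 = 104.3 kip
L_e = K·L = 1 × 211 = 211.0 in
Required I = P_cr·L_e²/(π²E) = 1.043×10^5 × 211.0² / (π² × 1.62×10^7) = 29.05 in⁴
Solid circle: I = πd⁴/64  ⇒  d = (64I/π)^(1/4) = (64×29.05/π)^(1/4) = 4.93 in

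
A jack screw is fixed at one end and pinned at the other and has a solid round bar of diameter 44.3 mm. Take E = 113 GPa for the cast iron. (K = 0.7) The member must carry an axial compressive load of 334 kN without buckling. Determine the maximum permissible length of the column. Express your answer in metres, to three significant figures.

L_max ≈ 1.14 m

I = πd⁴/64 = π×44.3⁴/64 = 1.891×10^5 mm⁴
I = 1.891×10^-7 m⁴
At the buckling limit P_cr = P = 3.340×10^5 N
From P_cr = π²EI/(K·L)²:  L = (1/K)·√(π²EI/P_cr) = (1/0.7)·√(π²×1.13×10^11×1.891×10^-7/3.340×10^5)
L = 1.14 m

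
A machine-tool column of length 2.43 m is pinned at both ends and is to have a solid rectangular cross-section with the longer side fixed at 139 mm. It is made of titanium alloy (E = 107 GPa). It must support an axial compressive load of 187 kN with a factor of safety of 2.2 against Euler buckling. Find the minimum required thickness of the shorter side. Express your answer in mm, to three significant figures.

b ≈ 58.3 mm

Required P_cr = n·P = 2.2 × 187 = 411.4 kN
L_e = K·L = 1 × 2.43 = 2.430 m
Required I = P_cr·L_e²/(π²E) = 4.114×10^5 × 2.430² / (π² × 1.07×10^11) = 2.300×10^-6 m⁴
I_req = 2.300×10^6 mm⁴
Rectangle, weak axis: I_min = h·b³/12 with h = 139 mm fixed  ⇒  b = (12I/h)^(1/3) = 58.3 mm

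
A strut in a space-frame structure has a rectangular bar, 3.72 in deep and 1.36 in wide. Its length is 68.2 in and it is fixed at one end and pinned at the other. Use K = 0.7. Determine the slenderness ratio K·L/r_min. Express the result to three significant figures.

For a rectangle r_min = b/√12 = 1.36/√12 = 0.3926 in
L_e = K·L = 0.7 × 68.2 = 47.74 in
λ = L_e / r_min = 47.740 / 0.3926 = 122

λ ≈ 122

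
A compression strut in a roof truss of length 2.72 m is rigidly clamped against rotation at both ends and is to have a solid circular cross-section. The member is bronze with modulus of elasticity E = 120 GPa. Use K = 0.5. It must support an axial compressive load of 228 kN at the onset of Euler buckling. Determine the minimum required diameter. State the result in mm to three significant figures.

L_e = K·L = 0.5 × 2.72 = 1.360 m
Required I = P_cr·L_e²/(π²E) = 2.280×10^5 × 1.360² / (π² × 1.20×10^11) = 3.561×10^-7 m⁴
I_req = 3.561×10^5 mm⁴
Solid circle: I = πd⁴/64  ⇒  d = (64I/π)^(1/4) = (64×3.561×10^5/π)^(1/4) = 51.9 mm

d ≈ 51.9 mm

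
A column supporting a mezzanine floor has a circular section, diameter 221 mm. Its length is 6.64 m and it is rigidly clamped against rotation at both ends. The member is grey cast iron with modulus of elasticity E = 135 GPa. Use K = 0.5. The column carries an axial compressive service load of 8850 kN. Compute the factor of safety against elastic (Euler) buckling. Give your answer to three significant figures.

n ≈ 1.60

I = πd⁴/64 = π×221⁴/64 = 1.171×10^8 mm⁴
I = 1.171×10^8 mm⁴ = 1.171×10^-4 m⁴
Effective length L_e = K·L = 0.5 × 6.64 = 3.320 m
P_cr = π²EI / L_e² = π² × 135×10⁹ × 1.171×10^-4 / 3.320² = 1.415×10^7 N
Factor of safety n = P_cr / P = 14155 / 8850 = 1.60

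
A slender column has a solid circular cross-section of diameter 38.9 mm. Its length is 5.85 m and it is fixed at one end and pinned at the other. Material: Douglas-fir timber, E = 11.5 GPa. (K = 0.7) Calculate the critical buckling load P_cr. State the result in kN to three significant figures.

P_cr ≈ 0.761 kN

I = πd⁴/64 = π×38.9⁴/64 = 1.124×10^5 mm⁴
I = 1.124×10^5 mm⁴ = 1.124×10^-7 m⁴
Effective length L_e = K·L = 0.7 × 5.85 = 4.095 m
P_cr = π²EI / L_e² = π² × 11.5×10⁹ × 1.124×10^-7 / 4.095² = 760.8 N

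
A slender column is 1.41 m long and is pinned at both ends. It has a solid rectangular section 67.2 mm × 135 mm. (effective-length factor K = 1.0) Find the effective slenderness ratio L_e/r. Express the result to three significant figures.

λ ≈ 72.7

Buckling occurs about the weak axis: I_min = h·b³/12 with b = 67.2 mm (the shorter side).
I_min = 135×67.2³/12 = 3.414×10^6 mm⁴
A = 9.072×10^3 mm²;  r_min = √(I/A) = √(3.414×10^6/9.072×10^3) = 19.40 mm
L_e = K·L = 1 × 1.41 m = 1.410 m = 1410.0 mm
λ = L_e / r_min = 1410.0 / 19.40 = 72.7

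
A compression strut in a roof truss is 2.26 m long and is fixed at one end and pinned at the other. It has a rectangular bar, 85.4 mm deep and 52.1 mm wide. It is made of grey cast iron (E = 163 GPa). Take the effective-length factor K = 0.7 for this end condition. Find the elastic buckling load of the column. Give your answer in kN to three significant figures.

P_cr ≈ 647 kN

Buckling occurs about the weak axis: I_min = h·b³/12 with b = 52.1 mm (the shorter side).
I_min = 85.4×52.1³/12 = 1.006×10^6 mm⁴
I = 1.006×10^6 mm⁴ = 1.006×10^-6 m⁴
Effective length L_e = K·L = 0.7 × 2.26 = 1.582 m
P_cr = π²EI / L_e² = π² × 163×10⁹ × 1.006×10^-6 / 1.582² = 6.469×10^5 N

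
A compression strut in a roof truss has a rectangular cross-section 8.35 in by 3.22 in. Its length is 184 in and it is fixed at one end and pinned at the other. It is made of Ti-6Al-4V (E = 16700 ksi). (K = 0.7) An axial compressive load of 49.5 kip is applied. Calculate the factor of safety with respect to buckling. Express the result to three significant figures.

Buckling occurs about the weak axis: I_min = h·b³/12 with b = 3.22 in (the shorter side).
I_min = 8.35×3.22³/12 = 23.23 in⁴
Effective length L_e = K·L = 0.7 × 184 = 128.8 in
P_cr = π²EI / L_e² = π² × 16700×10³ × 23.23 / 128.8² = 2.308×10^5 lb
Factor of safety n = P_cr / P = 230.81 / 49.5 = 4.66

n ≈ 4.66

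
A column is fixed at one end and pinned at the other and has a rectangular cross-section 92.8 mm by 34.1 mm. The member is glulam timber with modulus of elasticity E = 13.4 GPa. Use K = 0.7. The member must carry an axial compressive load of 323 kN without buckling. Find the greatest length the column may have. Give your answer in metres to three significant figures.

L_max ≈ 0.506 m

Buckling occurs about the weak axis: I_min = h·b³/12 with b = 34.1 mm (the shorter side).
I_min = 92.8×34.1³/12 = 3.066×10^5 mm⁴
I = 3.066×10^-7 m⁴
At the buckling limit P_cr = P = 3.230×10^5 N
From P_cr = π²EI/(K·L)²:  L = (1/K)·√(π²EI/P_cr) = (1/0.7)·√(π²×1.34×10^10×3.066×10^-7/3.230×10^5)
L = 0.506 m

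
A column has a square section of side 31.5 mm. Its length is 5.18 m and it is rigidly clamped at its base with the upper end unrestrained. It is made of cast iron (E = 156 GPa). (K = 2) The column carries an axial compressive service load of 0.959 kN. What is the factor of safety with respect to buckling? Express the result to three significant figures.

n ≈ 1.23

I = a⁴/12 = 31.5⁴/12 = 8.205×10^4 mm⁴
I = 8.205×10^4 mm⁴ = 8.205×10^-8 m⁴
Effective length L_e = K·L = 2 × 5.18 = 10.36 m
P_cr = π²EI / L_e² = π² × 156×10⁹ × 8.205×10^-8 / 10.36² = 1.177×10^3 N
Factor of safety n = P_cr / P = 1.1770 / 0.959 = 1.23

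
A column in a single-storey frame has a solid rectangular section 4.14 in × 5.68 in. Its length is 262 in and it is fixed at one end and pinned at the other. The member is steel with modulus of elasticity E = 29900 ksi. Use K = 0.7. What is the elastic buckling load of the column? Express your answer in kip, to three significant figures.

Buckling occurs about the weak axis: I_min = h·b³/12 with b = 4.14 in (the shorter side).
I_min = 5.68×4.14³/12 = 33.59 in⁴
Effective length L_e = K·L = 0.7 × 262 = 183.4 in
P_cr = π²EI / L_e² = π² × 29900×10³ × 33.59 / 183.4² = 2.947×10^5 lb

P_cr ≈ 295 kip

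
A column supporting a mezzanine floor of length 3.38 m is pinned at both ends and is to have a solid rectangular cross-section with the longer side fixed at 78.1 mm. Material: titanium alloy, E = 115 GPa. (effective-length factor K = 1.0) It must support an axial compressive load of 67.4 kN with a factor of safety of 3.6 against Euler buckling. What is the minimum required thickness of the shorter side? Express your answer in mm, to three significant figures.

b ≈ 72.1 mm

Required P_cr = n·P = 3.6 × 67.4 = 242.6 kN
L_e = K·L = 1 × 3.38 = 3.380 m
Required I = P_cr·L_e²/(π²E) = 2.426×10^5 × 3.380² / (π² × 1.15×10^11) = 2.442×10^-6 m⁴
I_req = 2.442×10^6 mm⁴
Rectangle, weak axis: I_min = h·b³/12 with h = 78.1 mm fixed  ⇒  b = (12I/h)^(1/3) = 72.1 mm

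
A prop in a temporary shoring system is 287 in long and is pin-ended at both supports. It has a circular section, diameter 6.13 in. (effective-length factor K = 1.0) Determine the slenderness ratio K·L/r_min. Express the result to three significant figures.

For a solid circle r = d/4 = 6.13/4 = 1.532 in
L_e = K·L = 1 × 287 = 287.0 in
λ = L_e / r_min = 287.00 / 1.532 = 187

λ ≈ 187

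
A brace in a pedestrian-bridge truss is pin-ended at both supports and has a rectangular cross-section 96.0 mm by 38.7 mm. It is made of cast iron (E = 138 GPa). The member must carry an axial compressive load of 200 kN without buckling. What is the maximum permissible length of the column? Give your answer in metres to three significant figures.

Buckling occurs about the weak axis: I_min = h·b³/12 with b = 38.7 mm (the shorter side).
I_min = 96.0×38.7³/12 = 4.637×10^5 mm⁴
I = 4.637×10^-7 m⁴
At the buckling limit P_cr = P = 2.000×10^5 N
From P_cr = π²EI/(K·L)²:  L = (1/K)·√(π²EI/P_cr) = (1/1)·√(π²×1.38×10^11×4.637×10^-7/2.000×10^5)
L = 1.78 m

L_max ≈ 1.78 m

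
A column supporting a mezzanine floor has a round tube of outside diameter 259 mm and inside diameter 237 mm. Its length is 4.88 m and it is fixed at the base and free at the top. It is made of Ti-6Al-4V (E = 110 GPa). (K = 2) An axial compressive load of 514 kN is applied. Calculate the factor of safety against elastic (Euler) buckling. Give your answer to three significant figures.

d_o = 259 mm, d_i = 237 mm
I = π(d_o⁴ − d_i⁴)/64 = π(259⁴ − 237.0⁴)/64 = 6.602×10^7 mm⁴
I = 6.602×10^7 mm⁴ = 6.602×10^-5 m⁴
Effective length L_e = K·L = 2 × 4.88 = 9.760 m
P_cr = π²EI / L_e² = π² × 110×10⁹ × 6.602×10^-5 / 9.760² = 7.524×10^5 N
Factor of safety n = P_cr / P = 752.41 / 514 = 1.46

n ≈ 1.46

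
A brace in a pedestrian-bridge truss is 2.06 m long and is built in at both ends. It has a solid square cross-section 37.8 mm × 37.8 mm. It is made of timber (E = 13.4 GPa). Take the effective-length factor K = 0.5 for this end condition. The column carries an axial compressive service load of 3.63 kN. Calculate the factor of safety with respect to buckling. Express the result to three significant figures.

I = a⁴/12 = 37.8⁴/12 = 1.701×10^5 mm⁴
I = 1.701×10^5 mm⁴ = 1.701×10^-7 m⁴
Effective length L_e = K·L = 0.5 × 2.06 = 1.030 m
P_cr = π²EI / L_e² = π² × 13.4×10⁹ × 1.701×10^-7 / 1.030² = 2.121×10^4 N
Factor of safety n = P_cr / P = 21.209 / 3.63 = 5.84

n ≈ 5.84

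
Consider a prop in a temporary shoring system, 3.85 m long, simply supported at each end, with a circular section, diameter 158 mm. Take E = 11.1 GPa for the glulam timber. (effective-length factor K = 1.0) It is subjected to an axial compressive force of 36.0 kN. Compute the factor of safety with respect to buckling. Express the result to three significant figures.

I = πd⁴/64 = π×158⁴/64 = 3.059×10^7 mm⁴
I = 3.059×10^7 mm⁴ = 3.059×10^-5 m⁴
Effective length L_e = K·L = 1 × 3.85 = 3.850 m
P_cr = π²EI / L_e² = π² × 11.1×10⁹ × 3.059×10^-5 / 3.850² = 2.261×10^5 N
Factor of safety n = P_cr / P = 226.10 / 36.0 = 6.28

n ≈ 6.28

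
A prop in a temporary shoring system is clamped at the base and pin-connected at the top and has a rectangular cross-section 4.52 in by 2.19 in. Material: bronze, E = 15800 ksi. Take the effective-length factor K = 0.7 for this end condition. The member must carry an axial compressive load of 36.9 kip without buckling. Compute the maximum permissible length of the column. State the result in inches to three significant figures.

L_max ≈ 185 in

Buckling occurs about the weak axis: I_min = h·b³/12 with b = 2.19 in (the shorter side).
I_min = 4.52×2.19³/12 = 3.956 in⁴
At the buckling limit P_cr = P = 3.690×10^4 lb
From P_cr = π²EI/(K·L)²:  L = (1/K)·√(π²EI/P_cr) = (1/0.7)·√(π²×1.58×10^7×3.956/3.690×10^4)
L = 185 in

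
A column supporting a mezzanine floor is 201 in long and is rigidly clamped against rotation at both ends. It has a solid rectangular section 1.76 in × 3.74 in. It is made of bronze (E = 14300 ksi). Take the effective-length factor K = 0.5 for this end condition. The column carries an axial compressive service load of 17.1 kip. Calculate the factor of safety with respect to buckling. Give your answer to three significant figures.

n ≈ 1.39

Buckling occurs about the weak axis: I_min = h·b³/12 with b = 1.76 in (the shorter side).
I_min = 3.74×1.76³/12 = 1.699 in⁴
Effective length L_e = K·L = 0.5 × 201 = 100.5 in
P_cr = π²EI / L_e² = π² × 14300×10³ × 1.699 / 100.5² = 2.374×10^4 lb
Factor of safety n = P_cr / P = 23.743 / 17.1 = 1.39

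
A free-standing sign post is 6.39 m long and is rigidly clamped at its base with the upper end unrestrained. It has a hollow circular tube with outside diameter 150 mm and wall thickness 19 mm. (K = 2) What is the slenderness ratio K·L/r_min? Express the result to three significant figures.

λ ≈ 273

Inner diameter d_i = 150 − 2×19 = 112.0 mm
I = π(d_o⁴ − d_i⁴)/64 = π(150⁴ − 112.0⁴)/64 = 1.713×10^7 mm⁴
A = 7.819×10^3 mm²;  r_min = √(I/A) = √(1.713×10^7/7.819×10^3) = 46.80 mm
L_e = K·L = 2 × 6.39 m = 12.78 m = 12780 mm
λ = L_e / r_min = 12780 / 46.80 = 273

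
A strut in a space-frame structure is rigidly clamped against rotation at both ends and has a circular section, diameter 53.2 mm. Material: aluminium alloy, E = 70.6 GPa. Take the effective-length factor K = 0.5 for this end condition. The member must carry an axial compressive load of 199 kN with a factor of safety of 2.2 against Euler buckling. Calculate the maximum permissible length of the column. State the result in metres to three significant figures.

I = πd⁴/64 = π×53.2⁴/64 = 3.932×10^5 mm⁴
I = 3.932×10^-7 m⁴
Required critical load P_cr = n·P = 2.2 × 199 = 437.8 kN = 4.378×10^5 N
From P_cr = π²EI/(K·L)²:  L = (1/K)·√(π²EI/P_cr) = (1/0.5)·√(π²×7.06×10^10×3.932×10^-7/4.378×10^5)
L = 1.58 m

L_max ≈ 1.58 m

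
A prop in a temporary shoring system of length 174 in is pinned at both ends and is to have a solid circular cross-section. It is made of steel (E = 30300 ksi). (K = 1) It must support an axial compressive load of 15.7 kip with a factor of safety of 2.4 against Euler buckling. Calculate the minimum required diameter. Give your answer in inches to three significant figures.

d ≈ 2.97 in

Required P_cr = n·P = 2.4 × 15.7 = 37.68 kip
L_e = K·L = 1 × 174 = 174.0 in
Required I = P_cr·L_e²/(π²E) = 3.768×10^4 × 174.0² / (π² × 3.03×10^7) = 3.815 in⁴
Solid circle: I = πd⁴/64  ⇒  d = (64I/π)^(1/4) = (64×3.815/π)^(1/4) = 2.97 in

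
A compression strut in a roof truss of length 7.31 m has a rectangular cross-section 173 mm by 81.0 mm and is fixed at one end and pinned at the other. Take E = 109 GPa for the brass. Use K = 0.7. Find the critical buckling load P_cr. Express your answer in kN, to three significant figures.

Buckling occurs about the weak axis: I_min = h·b³/12 with b = 81.0 mm (the shorter side).
I_min = 173×81.0³/12 = 7.662×10^6 mm⁴
I = 7.662×10^6 mm⁴ = 7.662×10^-6 m⁴
Effective length L_e = K·L = 0.7 × 7.31 = 5.117 m
P_cr = π²EI / L_e² = π² × 109×10⁹ × 7.662×10^-6 / 5.117² = 3.148×10^5 N

P_cr ≈ 315 kN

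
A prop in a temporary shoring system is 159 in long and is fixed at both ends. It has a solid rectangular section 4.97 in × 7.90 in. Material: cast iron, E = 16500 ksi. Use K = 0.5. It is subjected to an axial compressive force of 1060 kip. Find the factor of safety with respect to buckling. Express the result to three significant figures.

Buckling occurs about the weak axis: I_min = h·b³/12 with b = 4.97 in (the shorter side).
I_min = 7.90×4.97³/12 = 80.82 in⁴
Effective length L_e = K·L = 0.5 × 159 = 79.50 in
P_cr = π²EI / L_e² = π² × 16500×10³ × 80.82 / 79.50² = 2.082×10^6 lb
Factor of safety n = P_cr / P = 2082.4 / 1060 = 1.96

n ≈ 1.96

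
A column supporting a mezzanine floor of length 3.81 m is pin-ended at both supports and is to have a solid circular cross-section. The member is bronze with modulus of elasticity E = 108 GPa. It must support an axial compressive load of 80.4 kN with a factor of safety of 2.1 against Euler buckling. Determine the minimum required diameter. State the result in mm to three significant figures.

Required P_cr = n·P = 2.1 × 80.4 = 168.8 kN
L_e = K·L = 1 × 3.81 = 3.810 m
Required I = P_cr·L_e²/(π²E) = 1.688×10^5 × 3.810² / (π² × 1.08×10^11) = 2.299×10^-6 m⁴
I_req = 2.299×10^6 mm⁴
Solid circle: I = πd⁴/64  ⇒  d = (64I/π)^(1/4) = (64×2.299×10^6/π)^(1/4) = 82.7 mm

d ≈ 82.7 mm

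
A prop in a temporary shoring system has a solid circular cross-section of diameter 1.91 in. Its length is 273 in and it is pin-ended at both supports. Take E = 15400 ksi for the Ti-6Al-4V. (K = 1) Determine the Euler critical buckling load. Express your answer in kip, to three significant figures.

I = πd⁴/64 = π×1.91⁴/64 = 0.6533 in⁴
Effective length L_e = K·L = 1 × 273 = 273.0 in
P_cr = π²EI / L_e² = π² × 15400×10³ × 0.6533 / 273.0² = 1.332×10^3 lb

P_cr ≈ 1.33 kip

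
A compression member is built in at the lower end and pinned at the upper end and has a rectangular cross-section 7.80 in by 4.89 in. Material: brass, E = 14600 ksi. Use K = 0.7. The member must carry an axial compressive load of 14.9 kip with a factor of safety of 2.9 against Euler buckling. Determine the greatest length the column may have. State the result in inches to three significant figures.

L_max ≈ 719 in

Buckling occurs about the weak axis: I_min = h·b³/12 with b = 4.89 in (the shorter side).
I_min = 7.80×4.89³/12 = 76.00 in⁴
Required critical load P_cr = n·P = 2.9 × 14.9 = 43.21 kip = 4.321×10^4 lb
From P_cr = π²EI/(K·L)²:  L = (1/K)·√(π²EI/P_cr) = (1/0.7)·√(π²×1.46×10^7×76.00/4.321×10^4)
L = 719 in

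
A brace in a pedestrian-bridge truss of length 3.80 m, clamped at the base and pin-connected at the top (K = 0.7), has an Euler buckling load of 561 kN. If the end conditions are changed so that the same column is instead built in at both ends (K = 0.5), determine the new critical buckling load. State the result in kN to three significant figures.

P_cr ∝ 1/K², so P_cr,new = P_cr,old × (K_old/K_new)² = 561 × (0.7/0.5)²
= 561 × 1.960 = 1100 kN

P_cr ≈ 1100 kN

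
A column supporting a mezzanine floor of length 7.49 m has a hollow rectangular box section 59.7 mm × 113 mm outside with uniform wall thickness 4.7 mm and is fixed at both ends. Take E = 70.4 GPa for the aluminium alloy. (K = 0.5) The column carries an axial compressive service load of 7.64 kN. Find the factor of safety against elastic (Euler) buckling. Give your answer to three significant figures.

Inner dimensions: h_i = 113 − 2×4.7 = 103.6 mm, b_i = 59.7 − 2×4.7 = 50.30 mm
Weak-axis I_min = (h_o·b_o³ − h_i·b_i³)/12 with b_o = 59.7, b_i = 50.30 mm (shorter outer/inner sides).
I_min = (113×59.7³ − 103.6×50.30³)/12 = 9.049×10^5 mm⁴
I = 9.049×10^5 mm⁴ = 9.049×10^-7 m⁴
Effective length L_e = K·L = 0.5 × 7.49 = 3.745 m
P_cr = π²EI / L_e² = π² × 70.4×10⁹ × 9.049×10^-7 / 3.745² = 4.483×10^4 N
Factor of safety n = P_cr / P = 44.832 / 7.64 = 5.87

n ≈ 5.87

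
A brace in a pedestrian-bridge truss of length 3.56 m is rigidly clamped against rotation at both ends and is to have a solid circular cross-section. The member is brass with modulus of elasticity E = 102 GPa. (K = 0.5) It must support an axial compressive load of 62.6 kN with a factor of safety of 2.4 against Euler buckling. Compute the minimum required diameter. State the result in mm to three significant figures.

d ≈ 55.7 mm

Required P_cr = n·P = 2.4 × 62.6 = 150.2 kN
L_e = K·L = 0.5 × 3.56 = 1.780 m
Required I = P_cr·L_e²/(π²E) = 1.502×10^5 × 1.780² / (π² × 1.02×10^11) = 4.729×10^-7 m⁴
I_req = 4.729×10^5 mm⁴
Solid circle: I = πd⁴/64  ⇒  d = (64I/π)^(1/4) = (64×4.729×10^5/π)^(1/4) = 55.7 mm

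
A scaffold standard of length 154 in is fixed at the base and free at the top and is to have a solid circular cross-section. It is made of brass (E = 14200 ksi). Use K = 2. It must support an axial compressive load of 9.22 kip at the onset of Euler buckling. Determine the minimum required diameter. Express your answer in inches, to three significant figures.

d ≈ 3.36 in

L_e = K·L = 2 × 154 = 308.0 in
Required I = P_cr·L_e²/(π²E) = 9.220×10^3 × 308.0² / (π² × 1.42×10^7) = 6.241 in⁴
Solid circle: I = πd⁴/64  ⇒  d = (64I/π)^(1/4) = (64×6.241/π)^(1/4) = 3.36 in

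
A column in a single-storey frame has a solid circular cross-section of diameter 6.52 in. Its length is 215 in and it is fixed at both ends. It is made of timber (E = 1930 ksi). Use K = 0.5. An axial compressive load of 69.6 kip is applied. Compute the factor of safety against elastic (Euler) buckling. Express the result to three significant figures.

I = πd⁴/64 = π×6.52⁴/64 = 88.71 in⁴
Effective length L_e = K·L = 0.5 × 215 = 107.5 in
P_cr = π²EI / L_e² = π² × 1930×10³ × 88.71 / 107.5² = 1.462×10^5 lb
Factor of safety n = P_cr / P = 146.22 / 69.6 = 2.10

n ≈ 2.10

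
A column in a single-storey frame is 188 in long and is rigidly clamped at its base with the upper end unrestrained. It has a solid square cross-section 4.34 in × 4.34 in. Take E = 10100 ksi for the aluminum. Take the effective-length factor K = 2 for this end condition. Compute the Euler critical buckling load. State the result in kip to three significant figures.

I = a⁴/12 = 4.34⁴/12 = 29.56 in⁴
Effective length L_e = K·L = 2 × 188 = 376.0 in
P_cr = π²EI / L_e² = π² × 10100×10³ × 29.56 / 376.0² = 2.085×10^4 lb

P_cr ≈ 20.8 kip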